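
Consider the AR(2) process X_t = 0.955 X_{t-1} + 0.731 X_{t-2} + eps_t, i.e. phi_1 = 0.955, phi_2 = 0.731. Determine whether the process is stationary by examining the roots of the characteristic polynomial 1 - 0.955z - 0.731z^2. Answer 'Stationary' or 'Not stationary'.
\text{Not stationary}

The AR(p) characteristic polynomial is P(z) = 1 - 0.955z - 0.731z^2.
Stationarity requires all roots to lie outside the unit circle, i.e. |z| > 1 for every root.
Set 1 + (-0.955) z + (-0.731) z^2 = 0, i.e. a z^2 + b z + c = 0 with a = -0.731, b = -0.955, c = 1.
Discriminant D = b^2 - 4ac = (-0.955)^2 - 4*(-0.731)*1 = 0.912025 - (-2.924) = 3.836025.
D >= 0, so the roots are real: z = (-b +/- sqrt(D)) / (2a) = (0.955 +/- 1.958577) / (-1.462).
  z_1 = (0.955 + 1.958577) / (-1.462) = -1.9929,   |z_1| = 1.9929.
  z_2 = (0.955 - 1.958577) / (-1.462) = 0.6864,   |z_2| = 0.6864.
Moduli of all roots: 1.9929, 0.6864.
All moduli strictly greater than 1? No.
Verdict: Not stationary.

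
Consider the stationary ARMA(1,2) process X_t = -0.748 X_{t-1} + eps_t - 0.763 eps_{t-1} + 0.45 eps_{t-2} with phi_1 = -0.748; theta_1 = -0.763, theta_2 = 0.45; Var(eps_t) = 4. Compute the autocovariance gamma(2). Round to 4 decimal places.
\gamma(2) = 26.1520

Multiply the model equation by X_{t-k} and take expectations. With theta_0 = psi_0 = 1 and psi_j the MA(infinity) weights, this gives
  gamma(k) - sum_i phi_i gamma(k-i) = c_k,
  c_k = sigma^2 * sum_{j=k..q} theta_j psi_{j-k}   (c_k = 0 for k > q),
using gamma(-m) = gamma(m).
psi-weights needed (psi_j = theta_j + sum_i phi_i psi_{j-i}):
  psi_1 = theta_1 + phi_1 = -0.763 + (-0.748) = -1.511
  psi_2 = theta_2 + phi_1 psi_1 = 0.45 + (-0.748)(-1.511) = 1.580228
Right-hand sides:
  c_0 = sigma^2 (1 + theta_1 psi_1 + theta_2 psi_2) = 4 * (1 + (-0.763)(-1.511) + (0.45)(1.580228)) = 4 * 2.863996 = 11.455982
  c_1 = sigma^2 (theta_1 + theta_2 psi_1) = 4 * (-0.763 + (0.45)(-1.511)) = -5.7718
  c_2 = sigma^2 theta_2 = 4 * (0.45) = 1.8
Equations for k = 0 and k = 1 (AR order 1):
  gamma(0) = phi_1 gamma(1) + c_0
  gamma(1) = phi_1 gamma(0) + c_1
Substituting the second into the first: gamma(0) (1 - phi_1^2) = c_0 + phi_1 c_1, so
  gamma(0) = (c_0 + phi_1 c_1) / (1 - phi_1^2) = (11.455982 + (-0.748)(-5.7718)) / (1 - (-0.748)^2) = 15.773289 / 0.440496 = 35.808018.
  gamma(1) = phi_1 gamma(0) + c_1 = (-0.748)(35.808018) + (-5.7718) = -32.556198.
For k = 2: gamma(2) = phi_1 gamma(1) + c_2
  = (-0.748)(-32.556198) + (1.8) = 26.152036.
Therefore gamma(2) = 26.1520 (to 4 decimal places).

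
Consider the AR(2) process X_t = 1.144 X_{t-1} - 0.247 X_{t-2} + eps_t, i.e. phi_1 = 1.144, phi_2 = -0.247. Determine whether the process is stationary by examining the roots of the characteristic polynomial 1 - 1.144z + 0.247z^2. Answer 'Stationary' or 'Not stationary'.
\text{Stationary}

The AR(p) characteristic polynomial is P(z) = 1 - 1.144z + 0.247z^2.
Stationarity requires all roots to lie outside the unit circle, i.e. |z| > 1 for every root.
Set 1 + (-1.144) z + (0.247) z^2 = 0, i.e. a z^2 + b z + c = 0 with a = 0.247, b = -1.144, c = 1.
Discriminant D = b^2 - 4ac = (-1.144)^2 - 4*(0.247)*1 = 1.308736 - (0.988) = 0.320736.
D >= 0, so the roots are real: z = (-b +/- sqrt(D)) / (2a) = (1.144 +/- 0.566336) / (0.494).
  z_1 = (1.144 + 0.566336) / (0.494) = 3.4622,   |z_1| = 3.4622.
  z_2 = (1.144 - 0.566336) / (0.494) = 1.1694,   |z_2| = 1.1694.
Moduli of all roots: 3.4622, 1.1694.
All moduli strictly greater than 1? Yes.
Verdict: Stationary.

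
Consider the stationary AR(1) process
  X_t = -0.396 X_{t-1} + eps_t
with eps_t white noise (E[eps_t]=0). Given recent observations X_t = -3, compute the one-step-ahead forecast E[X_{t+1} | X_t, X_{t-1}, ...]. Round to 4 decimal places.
E[X_{t+1} \mid \mathcal F_t] = 1.1880

For an AR(p) model X_t = c + sum_i phi_i X_{t-i} + eps_t, the
one-step-ahead conditional mean is
  E[X_{t+1} | X_t, ...] = c + sum_i phi_i X_{t+1-i}.
Substitute known values:
  E[X_{t+1} | ...] = (-0.396) * (-3)
                   = 1.1880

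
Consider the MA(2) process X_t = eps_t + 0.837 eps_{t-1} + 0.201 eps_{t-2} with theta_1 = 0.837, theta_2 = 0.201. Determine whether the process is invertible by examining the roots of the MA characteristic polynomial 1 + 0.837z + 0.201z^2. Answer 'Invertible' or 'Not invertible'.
\text{Invertible}

The MA(q) characteristic polynomial is P(z) = 1 + 0.837z + 0.201z^2.
Invertibility requires all roots to lie outside the unit circle, i.e. |z| > 1 for every root.
Set 1 + (0.837) z + (0.201) z^2 = 0, i.e. a z^2 + b z + c = 0 with a = 0.201, b = 0.837, c = 1.
Discriminant D = b^2 - 4ac = (0.837)^2 - 4*(0.201)*1 = 0.700569 - (0.804) = -0.103431.
D < 0, so the roots are the complex-conjugate pair z = (-b +/- i sqrt(-D)) / (2a) = -2.0821 +/- 0.8i.
For a conjugate pair |z|^2 = z * conj(z) = (product of roots) = c/a = 1/(0.201) = 4.975124, so |z| = sqrt(4.975124) = 2.2305 for both roots.
Moduli of all roots: 2.2305, 2.2305.
All moduli strictly greater than 1? Yes.
Verdict: Invertible.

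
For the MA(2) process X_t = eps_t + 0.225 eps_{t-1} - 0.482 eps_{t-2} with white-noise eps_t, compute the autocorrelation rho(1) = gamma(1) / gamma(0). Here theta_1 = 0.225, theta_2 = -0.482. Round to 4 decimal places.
\rho(1) = 0.0908

For an MA(q) process with theta_0 = 1, the autocovariance is
  gamma(k) = sigma^2 * sum_{i=0..q-k} theta_i * theta_{i+k},
and rho(k) = gamma(k) / gamma(0). Sigma^2 cancels.
  numerator   = (1)*(0.225) + (0.225)*(-0.482) = 0.11655.
  denominator = (1)^2 + (0.225)^2 + (-0.482)^2 = 1.282949.
  rho(1) = 0.11655 / 1.282949 = 0.0908.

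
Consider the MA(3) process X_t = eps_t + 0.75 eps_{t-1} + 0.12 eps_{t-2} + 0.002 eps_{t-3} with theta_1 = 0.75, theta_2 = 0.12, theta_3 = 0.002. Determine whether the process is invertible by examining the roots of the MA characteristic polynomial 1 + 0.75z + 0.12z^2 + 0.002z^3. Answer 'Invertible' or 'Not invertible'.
\text{Invertible}

The MA(q) characteristic polynomial is P(z) = 1 + 0.75z + 0.12z^2 + 0.002z^3.
Invertibility requires all roots to lie outside the unit circle, i.e. |z| > 1 for every root.
Degree 3: look for a simple real root z0 first, then factor out (1 - z/z0) and solve the remaining quadratic.
Testing z0 = -5: P(-5) = 1 + (0.75)(-5) + (0.12)(-5)^2 + (0.002)(-5)^3
  = 1 + (-3.75) + (3) + (-0.25) = 0.  So z_0 = -5 is a root, |z_0| = 5.
Divide out the factor (1 + 0.2 z) = (1 - z/z0) (since 1/z0 = -0.2):
  P(z) = (1 + 0.2 z)(1 + (0.55) z + (0.01) z^2)
  [check: z-coef 0.55 - (-0.2) = 0.75; z^2-coef 0.01 - (-0.2)(0.55) = 0.12; z^3-coef -(-0.2)(0.01) = 0.002.]
Remaining roots from the quadratic factor 1 + (0.55) z + (0.01) z^2:
  Set 1 + (0.55) z + (0.01) z^2 = 0, i.e. a z^2 + b z + c = 0 with a = 0.01, b = 0.55, c = 1.
  Discriminant D = b^2 - 4ac = (0.55)^2 - 4*(0.01)*1 = 0.3025 - (0.04) = 0.2625.
  D >= 0, so the roots are real: z = (-b +/- sqrt(D)) / (2a) = (-0.55 +/- 0.512348) / (0.02).
    z_1 = (-0.55 + 0.512348) / (0.02) = -1.8826,   |z_1| = 1.8826.
    z_2 = (-0.55 - 0.512348) / (0.02) = -53.1174,   |z_2| = 53.1174.
Moduli of all roots: 5.0000, 1.8826, 53.1174.
All moduli strictly greater than 1? Yes.
Verdict: Invertible.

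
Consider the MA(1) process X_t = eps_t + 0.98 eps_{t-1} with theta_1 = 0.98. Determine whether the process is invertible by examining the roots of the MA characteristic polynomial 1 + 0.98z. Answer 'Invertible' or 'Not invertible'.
\text{Invertible}

The MA(q) characteristic polynomial is P(z) = 1 + 0.98z.
Invertibility requires all roots to lie outside the unit circle, i.e. |z| > 1 for every root.
This is linear in z: 1 + (0.98) z = 0  =>  z = -1/(0.98) = -1.020408,  |z| = 1.020408.
Moduli of all roots: 1.0204.
All moduli strictly greater than 1? Yes.
Verdict: Invertible.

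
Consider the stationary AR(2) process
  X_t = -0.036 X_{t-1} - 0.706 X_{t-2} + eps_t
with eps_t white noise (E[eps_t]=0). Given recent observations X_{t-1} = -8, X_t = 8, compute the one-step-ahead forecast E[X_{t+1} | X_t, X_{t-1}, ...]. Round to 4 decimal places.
E[X_{t+1} \mid \mathcal F_t] = 5.3600

For an AR(p) model X_t = c + sum_i phi_i X_{t-i} + eps_t, the
one-step-ahead conditional mean is
  E[X_{t+1} | X_t, ...] = c + sum_i phi_i X_{t+1-i}.
Substitute known values:
  E[X_{t+1} | ...] = (-0.036) * (8) + (-0.706) * (-8)
                   = 5.3600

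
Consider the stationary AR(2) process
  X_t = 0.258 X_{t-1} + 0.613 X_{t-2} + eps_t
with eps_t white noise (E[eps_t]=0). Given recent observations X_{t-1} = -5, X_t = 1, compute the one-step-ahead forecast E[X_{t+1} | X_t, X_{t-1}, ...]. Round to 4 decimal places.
E[X_{t+1} \mid \mathcal F_t] = -2.8070

For an AR(p) model X_t = c + sum_i phi_i X_{t-i} + eps_t, the
one-step-ahead conditional mean is
  E[X_{t+1} | X_t, ...] = c + sum_i phi_i X_{t+1-i}.
Substitute known values:
  E[X_{t+1} | ...] = (0.258) * (1) + (0.613) * (-5)
                   = -2.8070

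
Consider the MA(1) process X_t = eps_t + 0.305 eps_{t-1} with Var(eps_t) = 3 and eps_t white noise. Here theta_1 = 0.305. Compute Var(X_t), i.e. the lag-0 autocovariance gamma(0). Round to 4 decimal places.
\gamma(0) = 3.2791

For an MA(q) process X_t = eps_t + sum_i theta_i eps_{t-i} with
Var(eps_t) = sigma^2, the variance is
  gamma(0) = sigma^2 * (1 + sum_i theta_i^2).
  sum_i theta_i^2 = (0.305)^2 = 0.093025.
  gamma(0) = 3 * (1 + 0.093025) = 3 * 1.093025 = 3.279075, which rounds to 3.2791.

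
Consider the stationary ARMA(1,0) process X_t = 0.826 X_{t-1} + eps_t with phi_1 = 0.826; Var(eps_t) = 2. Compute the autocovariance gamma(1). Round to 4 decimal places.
\gamma(1) = 5.1995

Multiply the model equation by X_{t-k} and take expectations. With theta_0 = psi_0 = 1 and psi_j the MA(infinity) weights, this gives
  gamma(k) - sum_i phi_i gamma(k-i) = c_k,
  c_k = sigma^2 * sum_{j=k..q} theta_j psi_{j-k}   (c_k = 0 for k > q),
using gamma(-m) = gamma(m).
Pure AR (q = 0): c_0 = sigma^2 = 2, c_k = 0 for k >= 1.
Equations for k = 0 and k = 1 (AR order 1):
  gamma(0) = phi_1 gamma(1) + c_0
  gamma(1) = phi_1 gamma(0) + c_1
Substituting the second into the first: gamma(0) (1 - phi_1^2) = c_0 + phi_1 c_1, so
  gamma(0) = c_0 / (1 - phi_1^2) = 2 / (1 - (0.826)^2) = 2 / 0.317724 = 6.294772.
  gamma(1) = phi_1 gamma(0) = (0.826)(6.294772) = 5.199481.
Therefore gamma(1) = 5.1995 (to 4 decimal places).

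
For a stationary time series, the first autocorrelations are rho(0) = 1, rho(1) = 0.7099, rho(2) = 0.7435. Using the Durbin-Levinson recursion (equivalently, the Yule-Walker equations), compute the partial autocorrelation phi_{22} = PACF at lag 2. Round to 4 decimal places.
\phi_{22} = 0.4829

The PACF at lag k is phi_{kk}, the last component of the solution
to the Yule-Walker system G_k phi = r_k where
  (G_k)_{ij} = rho(|i - j|), (r_k)_i = rho(i), i,j = 1..k.
Equivalently, Durbin-Levinson gives phi_{kk} iteratively:
  phi_{11} = rho(1)
  phi_{kk} = [rho(k) - sum_{j=1..k-1} phi_{k-1,j} rho(k-j)]
            / [1 - sum_{j=1..k-1} phi_{k-1,j} rho(j)],
  phi_{k,j} = phi_{k-1,j} - phi_{kk} phi_{k-1,k-j},  j = 1..k-1.
Step k = 1:
  phi_11 = rho(1) = 0.7099.
Step k = 2:
  phi_22 = [rho(2) - phi_11 rho(1)] / [1 - phi_11 rho(1)] = [0.7435 - (0.7099)(0.7099)] / [1 - (0.7099)(0.7099)]
         = 0.23954199 / 0.49604199 = 0.4829.
Therefore phi_{22} = 0.4829.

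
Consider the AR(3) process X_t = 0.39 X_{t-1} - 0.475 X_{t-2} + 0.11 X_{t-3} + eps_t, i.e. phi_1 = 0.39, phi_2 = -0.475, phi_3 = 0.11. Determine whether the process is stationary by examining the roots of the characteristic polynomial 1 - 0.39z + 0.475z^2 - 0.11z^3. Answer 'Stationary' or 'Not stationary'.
\text{Stationary}

The AR(p) characteristic polynomial is P(z) = 1 - 0.39z + 0.475z^2 - 0.11z^3.
Stationarity requires all roots to lie outside the unit circle, i.e. |z| > 1 for every root.
Degree 3: look for a simple real root z0 first, then factor out (1 - z/z0) and solve the remaining quadratic.
Testing z0 = 4: P(4) = 1 + (-0.39)(4) + (0.475)(4)^2 + (-0.11)(4)^3
  = 1 + (-1.56) + (7.6) + (-7.04) = 0.  So z_0 = 4 is a root, |z_0| = 4.
Divide out the factor (1 - 0.25 z) = (1 - z/z0) (since 1/z0 = 0.25):
  P(z) = (1 - 0.25 z)(1 + (-0.14) z + (0.44) z^2)
  [check: z-coef -0.14 - (0.25) = -0.39; z^2-coef 0.44 - (0.25)(-0.14) = 0.475; z^3-coef -(0.25)(0.44) = -0.11.]
Remaining roots from the quadratic factor 1 + (-0.14) z + (0.44) z^2:
  Set 1 + (-0.14) z + (0.44) z^2 = 0, i.e. a z^2 + b z + c = 0 with a = 0.44, b = -0.14, c = 1.
  Discriminant D = b^2 - 4ac = (-0.14)^2 - 4*(0.44)*1 = 0.0196 - (1.76) = -1.7404.
  D < 0, so the roots are the complex-conjugate pair z = (-b +/- i sqrt(-D)) / (2a) = 0.1591 +/- 1.4991i.
  For a conjugate pair |z|^2 = z * conj(z) = (product of roots) = c/a = 1/(0.44) = 2.272727, so |z| = sqrt(2.272727) = 1.5076 for both roots.
Moduli of all roots: 4.0000, 1.5076, 1.5076.
All moduli strictly greater than 1? Yes.
Verdict: Stationary.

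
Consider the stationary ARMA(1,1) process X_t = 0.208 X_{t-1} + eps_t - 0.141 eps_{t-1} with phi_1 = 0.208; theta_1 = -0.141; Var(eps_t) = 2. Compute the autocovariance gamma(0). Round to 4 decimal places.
\gamma(0) = 2.0094

Multiply the model equation by X_{t-k} and take expectations. With theta_0 = psi_0 = 1 and psi_j the MA(infinity) weights, this gives
  gamma(k) - sum_i phi_i gamma(k-i) = c_k,
  c_k = sigma^2 * sum_{j=k..q} theta_j psi_{j-k}   (c_k = 0 for k > q),
using gamma(-m) = gamma(m).
psi-weights needed (psi_j = theta_j + sum_i phi_i psi_{j-i}):
  psi_1 = theta_1 + phi_1 = -0.141 + (0.208) = 0.067
Right-hand sides:
  c_0 = sigma^2 (1 + theta_1 psi_1) = 2 * (1 + (-0.141)(0.067)) = 2 * 0.990553 = 1.981106
  c_1 = sigma^2 theta_1 = 2 * (-0.141) = -0.282
  c_2 = 0
Equations for k = 0 and k = 1 (AR order 1):
  gamma(0) = phi_1 gamma(1) + c_0
  gamma(1) = phi_1 gamma(0) + c_1
Substituting the second into the first: gamma(0) (1 - phi_1^2) = c_0 + phi_1 c_1, so
  gamma(0) = (c_0 + phi_1 c_1) / (1 - phi_1^2) = (1.981106 + (0.208)(-0.282)) / (1 - (0.208)^2) = 1.92245 / 0.956736 = 2.009384.
Therefore gamma(0) = 2.0094 (to 4 decimal places).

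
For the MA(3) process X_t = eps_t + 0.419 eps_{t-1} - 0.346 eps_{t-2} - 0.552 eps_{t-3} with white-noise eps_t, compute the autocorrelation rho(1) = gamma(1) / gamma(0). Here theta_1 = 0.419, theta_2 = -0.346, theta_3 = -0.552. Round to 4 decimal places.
\rho(1) = 0.2906

For an MA(q) process with theta_0 = 1, the autocovariance is
  gamma(k) = sigma^2 * sum_{i=0..q-k} theta_i * theta_{i+k},
and rho(k) = gamma(k) / gamma(0). Sigma^2 cancels.
  numerator   = (1)*(0.419) + (0.419)*(-0.346) + (-0.346)*(-0.552) = 0.465018.
  denominator = (1)^2 + (0.419)^2 + (-0.346)^2 + (-0.552)^2 = 1.599981.
  rho(1) = 0.465018 / 1.599981 = 0.2906.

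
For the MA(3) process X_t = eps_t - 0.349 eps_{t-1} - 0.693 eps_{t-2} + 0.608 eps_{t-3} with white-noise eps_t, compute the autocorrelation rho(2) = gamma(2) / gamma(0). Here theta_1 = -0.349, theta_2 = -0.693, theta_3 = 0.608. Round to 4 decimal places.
\rho(2) = -0.4591

For an MA(q) process with theta_0 = 1, the autocovariance is
  gamma(k) = sigma^2 * sum_{i=0..q-k} theta_i * theta_{i+k},
and rho(k) = gamma(k) / gamma(0). Sigma^2 cancels.
  numerator   = (1)*(-0.693) + (-0.349)*(0.608) = -0.905192.
  denominator = (1)^2 + (-0.349)^2 + (-0.693)^2 + (0.608)^2 = 1.971714.
  rho(2) = -0.905192 / 1.971714 = -0.4591.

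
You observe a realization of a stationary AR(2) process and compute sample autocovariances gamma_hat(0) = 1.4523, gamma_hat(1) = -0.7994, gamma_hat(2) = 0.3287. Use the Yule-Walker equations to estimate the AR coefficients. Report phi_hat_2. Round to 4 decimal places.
\hat\phi_{2} = -0.1100

The Yule-Walker equations for an AR(p) process read, in matrix form,
  Gamma_p phi = r_p,   with   (Gamma_p)_{ij} = gamma(|i - j|),
                       (r_p)_i = gamma(i),   i,j = 1..p.
Substitute the sample gammas (Toeplitz matrix and right-hand side of size 2):
  Gamma_p = [[1.4523, -0.7994], [-0.7994, 1.4523]]
  r_p     = [-0.7994, 0.3287]
Written out:
  1.4523 phi_1 - 0.7994 phi_2 = -0.7994
  -0.7994 phi_1 + 1.4523 phi_2 = 0.3287
Solve by Cramer's rule:
  det = gamma(0)^2 - gamma(1)^2 = (1.4523)^2 - (-0.7994)^2 = 2.10917529 - 0.63904036 = 1.47013493
  phi_hat_1 = [gamma(1) gamma(0) - gamma(1) gamma(2)] / det = [(-0.7994)(1.4523) - (-0.7994)(0.3287)] / 1.47013493 = -0.89820584 / 1.47013493 = -0.611
  phi_hat_2 = [gamma(0) gamma(2) - gamma(1)^2] / det = [(1.4523)(0.3287) - (-0.7994)^2] / 1.47013493 = -0.16166935 / 1.47013493 = -0.11
So phi_hat = [-0.6110, -0.1100].
Therefore phi_hat_2 = -0.1100.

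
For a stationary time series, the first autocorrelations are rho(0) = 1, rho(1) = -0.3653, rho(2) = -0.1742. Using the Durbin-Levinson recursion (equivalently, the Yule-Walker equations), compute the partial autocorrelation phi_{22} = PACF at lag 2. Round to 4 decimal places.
\phi_{22} = -0.3550

The PACF at lag k is phi_{kk}, the last component of the solution
to the Yule-Walker system G_k phi = r_k where
  (G_k)_{ij} = rho(|i - j|), (r_k)_i = rho(i), i,j = 1..k.
Equivalently, Durbin-Levinson gives phi_{kk} iteratively:
  phi_{11} = rho(1)
  phi_{kk} = [rho(k) - sum_{j=1..k-1} phi_{k-1,j} rho(k-j)]
            / [1 - sum_{j=1..k-1} phi_{k-1,j} rho(j)],
  phi_{k,j} = phi_{k-1,j} - phi_{kk} phi_{k-1,k-j},  j = 1..k-1.
Step k = 1:
  phi_11 = rho(1) = -0.3653.
Step k = 2:
  phi_22 = [rho(2) - phi_11 rho(1)] / [1 - phi_11 rho(1)] = [-0.1742 - (-0.3653)(-0.3653)] / [1 - (-0.3653)(-0.3653)]
         = -0.30764409 / 0.86655591 = -0.355.
Therefore phi_{22} = -0.3550.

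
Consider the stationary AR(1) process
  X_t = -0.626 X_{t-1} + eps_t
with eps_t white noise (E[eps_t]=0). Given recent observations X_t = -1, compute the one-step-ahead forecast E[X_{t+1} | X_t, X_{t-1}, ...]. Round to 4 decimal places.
E[X_{t+1} \mid \mathcal F_t] = 0.6260

For an AR(p) model X_t = c + sum_i phi_i X_{t-i} + eps_t, the
one-step-ahead conditional mean is
  E[X_{t+1} | X_t, ...] = c + sum_i phi_i X_{t+1-i}.
Substitute known values:
  E[X_{t+1} | ...] = (-0.626) * (-1)
                   = 0.6260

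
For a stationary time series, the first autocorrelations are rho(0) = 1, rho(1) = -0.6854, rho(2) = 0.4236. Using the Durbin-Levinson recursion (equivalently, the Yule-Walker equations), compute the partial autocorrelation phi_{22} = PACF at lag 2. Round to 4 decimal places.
\phi_{22} = -0.0871

The PACF at lag k is phi_{kk}, the last component of the solution
to the Yule-Walker system G_k phi = r_k where
  (G_k)_{ij} = rho(|i - j|), (r_k)_i = rho(i), i,j = 1..k.
Equivalently, Durbin-Levinson gives phi_{kk} iteratively:
  phi_{11} = rho(1)
  phi_{kk} = [rho(k) - sum_{j=1..k-1} phi_{k-1,j} rho(k-j)]
            / [1 - sum_{j=1..k-1} phi_{k-1,j} rho(j)],
  phi_{k,j} = phi_{k-1,j} - phi_{kk} phi_{k-1,k-j},  j = 1..k-1.
Step k = 1:
  phi_11 = rho(1) = -0.6854.
Step k = 2:
  phi_22 = [rho(2) - phi_11 rho(1)] / [1 - phi_11 rho(1)] = [0.4236 - (-0.6854)(-0.6854)] / [1 - (-0.6854)(-0.6854)]
         = -0.04617316 / 0.53022684 = -0.0871.
Therefore phi_{22} = -0.0871.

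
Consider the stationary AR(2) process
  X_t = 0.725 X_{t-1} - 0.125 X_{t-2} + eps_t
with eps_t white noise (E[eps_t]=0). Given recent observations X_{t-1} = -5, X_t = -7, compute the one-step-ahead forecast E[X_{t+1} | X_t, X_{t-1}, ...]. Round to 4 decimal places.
E[X_{t+1} \mid \mathcal F_t] = -4.4500

For an AR(p) model X_t = c + sum_i phi_i X_{t-i} + eps_t, the
one-step-ahead conditional mean is
  E[X_{t+1} | X_t, ...] = c + sum_i phi_i X_{t+1-i}.
Substitute known values:
  E[X_{t+1} | ...] = (0.725) * (-7) + (-0.125) * (-5)
                   = -4.4500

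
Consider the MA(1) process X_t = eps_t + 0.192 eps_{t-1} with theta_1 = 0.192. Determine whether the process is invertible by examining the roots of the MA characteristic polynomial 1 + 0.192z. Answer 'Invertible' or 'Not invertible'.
\text{Invertible}

The MA(q) characteristic polynomial is P(z) = 1 + 0.192z.
Invertibility requires all roots to lie outside the unit circle, i.e. |z| > 1 for every root.
This is linear in z: 1 + (0.192) z = 0  =>  z = -1/(0.192) = -5.208333,  |z| = 5.208333.
Moduli of all roots: 5.2083.
All moduli strictly greater than 1? Yes.
Verdict: Invertible.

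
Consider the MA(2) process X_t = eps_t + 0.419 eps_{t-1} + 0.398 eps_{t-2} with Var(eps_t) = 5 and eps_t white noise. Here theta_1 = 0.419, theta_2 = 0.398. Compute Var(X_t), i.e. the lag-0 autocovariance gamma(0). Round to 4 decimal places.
\gamma(0) = 6.6698

For an MA(q) process X_t = eps_t + sum_i theta_i eps_{t-i} with
Var(eps_t) = sigma^2, the variance is
  gamma(0) = sigma^2 * (1 + sum_i theta_i^2).
  sum_i theta_i^2 = (0.419)^2 + (0.398)^2 = 0.175561 + 0.158404 = 0.333965.
  gamma(0) = 5 * (1 + 0.333965) = 5 * 1.333965 = 6.669825, which rounds to 6.6698.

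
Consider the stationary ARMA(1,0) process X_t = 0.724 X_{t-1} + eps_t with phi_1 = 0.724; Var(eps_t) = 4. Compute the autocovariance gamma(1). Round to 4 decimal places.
\gamma(1) = 6.0863

Multiply the model equation by X_{t-k} and take expectations. With theta_0 = psi_0 = 1 and psi_j the MA(infinity) weights, this gives
  gamma(k) - sum_i phi_i gamma(k-i) = c_k,
  c_k = sigma^2 * sum_{j=k..q} theta_j psi_{j-k}   (c_k = 0 for k > q),
using gamma(-m) = gamma(m).
Pure AR (q = 0): c_0 = sigma^2 = 4, c_k = 0 for k >= 1.
Equations for k = 0 and k = 1 (AR order 1):
  gamma(0) = phi_1 gamma(1) + c_0
  gamma(1) = phi_1 gamma(0) + c_1
Substituting the second into the first: gamma(0) (1 - phi_1^2) = c_0 + phi_1 c_1, so
  gamma(0) = c_0 / (1 - phi_1^2) = 4 / (1 - (0.724)^2) = 4 / 0.475824 = 8.40647.
  gamma(1) = phi_1 gamma(0) = (0.724)(8.40647) = 6.086284.
Therefore gamma(1) = 6.0863 (to 4 decimal places).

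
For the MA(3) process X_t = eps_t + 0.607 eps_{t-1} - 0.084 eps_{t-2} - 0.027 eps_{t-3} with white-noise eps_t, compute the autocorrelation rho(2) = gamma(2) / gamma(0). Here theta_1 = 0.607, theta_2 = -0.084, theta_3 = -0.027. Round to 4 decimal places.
\rho(2) = -0.0729

For an MA(q) process with theta_0 = 1, the autocovariance is
  gamma(k) = sigma^2 * sum_{i=0..q-k} theta_i * theta_{i+k},
and rho(k) = gamma(k) / gamma(0). Sigma^2 cancels.
  numerator   = (1)*(-0.084) + (0.607)*(-0.027) = -0.100389.
  denominator = (1)^2 + (0.607)^2 + (-0.084)^2 + (-0.027)^2 = 1.376234.
  rho(2) = -0.100389 / 1.376234 = -0.0729.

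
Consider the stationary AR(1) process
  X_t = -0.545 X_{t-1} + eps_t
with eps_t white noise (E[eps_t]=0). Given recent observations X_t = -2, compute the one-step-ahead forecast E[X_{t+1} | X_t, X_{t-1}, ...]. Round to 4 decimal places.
E[X_{t+1} \mid \mathcal F_t] = 1.0900

For an AR(p) model X_t = c + sum_i phi_i X_{t-i} + eps_t, the
one-step-ahead conditional mean is
  E[X_{t+1} | X_t, ...] = c + sum_i phi_i X_{t+1-i}.
Substitute known values:
  E[X_{t+1} | ...] = (-0.545) * (-2)
                   = 1.0900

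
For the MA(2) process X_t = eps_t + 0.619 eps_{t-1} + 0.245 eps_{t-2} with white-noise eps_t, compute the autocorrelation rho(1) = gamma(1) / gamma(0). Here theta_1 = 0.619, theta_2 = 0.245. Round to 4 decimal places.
\rho(1) = 0.5340

For an MA(q) process with theta_0 = 1, the autocovariance is
  gamma(k) = sigma^2 * sum_{i=0..q-k} theta_i * theta_{i+k},
and rho(k) = gamma(k) / gamma(0). Sigma^2 cancels.
  numerator   = (1)*(0.619) + (0.619)*(0.245) = 0.770655.
  denominator = (1)^2 + (0.619)^2 + (0.245)^2 = 1.443186.
  rho(1) = 0.770655 / 1.443186 = 0.5340.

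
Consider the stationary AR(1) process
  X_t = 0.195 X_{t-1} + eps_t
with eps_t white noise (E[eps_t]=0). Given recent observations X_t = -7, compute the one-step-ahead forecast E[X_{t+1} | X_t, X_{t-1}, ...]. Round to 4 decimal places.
E[X_{t+1} \mid \mathcal F_t] = -1.3650

For an AR(p) model X_t = c + sum_i phi_i X_{t-i} + eps_t, the
one-step-ahead conditional mean is
  E[X_{t+1} | X_t, ...] = c + sum_i phi_i X_{t+1-i}.
Substitute known values:
  E[X_{t+1} | ...] = (0.195) * (-7)
                   = -1.3650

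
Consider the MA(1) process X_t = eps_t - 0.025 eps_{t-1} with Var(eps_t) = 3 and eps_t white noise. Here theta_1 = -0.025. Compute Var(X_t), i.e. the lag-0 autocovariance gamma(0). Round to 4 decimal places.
\gamma(0) = 3.0019

For an MA(q) process X_t = eps_t + sum_i theta_i eps_{t-i} with
Var(eps_t) = sigma^2, the variance is
  gamma(0) = sigma^2 * (1 + sum_i theta_i^2).
  sum_i theta_i^2 = (-0.025)^2 = 0.000625.
  gamma(0) = 3 * (1 + 0.000625) = 3 * 1.000625 = 3.001875, which rounds to 3.0019.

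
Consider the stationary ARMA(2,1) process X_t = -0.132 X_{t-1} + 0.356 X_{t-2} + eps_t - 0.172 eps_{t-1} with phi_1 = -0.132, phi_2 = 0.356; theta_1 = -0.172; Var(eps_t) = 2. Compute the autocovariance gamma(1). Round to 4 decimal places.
\gamma(1) = -1.0732

Multiply the model equation by X_{t-k} and take expectations. With theta_0 = psi_0 = 1 and psi_j the MA(infinity) weights, this gives
  gamma(k) - sum_i phi_i gamma(k-i) = c_k,
  c_k = sigma^2 * sum_{j=k..q} theta_j psi_{j-k}   (c_k = 0 for k > q),
using gamma(-m) = gamma(m).
psi-weights needed (psi_j = theta_j + sum_i phi_i psi_{j-i}):
  psi_1 = theta_1 + phi_1 = -0.172 + (-0.132) = -0.304
Right-hand sides:
  c_0 = sigma^2 (1 + theta_1 psi_1) = 2 * (1 + (-0.172)(-0.304)) = 2 * 1.052288 = 2.104576
  c_1 = sigma^2 theta_1 = 2 * (-0.172) = -0.344
  c_2 = 0
Equations for k = 0, 1, 2 (AR order 2, c_2 = 0):
  (E0) gamma(0) = phi_1 gamma(1) + phi_2 gamma(2) + c_0
  (E1) gamma(1) = phi_1 gamma(0) + phi_2 gamma(1) + c_1
  (E2) gamma(2) = phi_1 gamma(1) + phi_2 gamma(0)
From (E1): gamma(1) = A gamma(0) + B with
  A = phi_1 / (1 - phi_2) = -0.132 / 0.644 = -0.204969,   B = c_1 / (1 - phi_2) = -0.344 / 0.644 = -0.534161.
Insert (E2) into (E0): gamma(0) (1 - phi_2^2) = phi_1 (1 + phi_2) gamma(1) + c_0.
  phi_1 (1 + phi_2) = (-0.132)(1.356) = -0.178992,   1 - phi_2^2 = 0.873264.
Replace gamma(1) by A gamma(0) + B and collect gamma(0):
  gamma(0) [0.873264 - (-0.178992)(-0.204969)] = (-0.178992)(-0.534161) + 2.104576
  gamma(0) * 0.836576 = 2.200187
  gamma(0) = 2.200187 / 0.836576 = 2.62999.
  gamma(1) = A gamma(0) + B = (-0.204969)(2.62999) + (-0.534161) = -1.073228.
Therefore gamma(1) = -1.0732 (to 4 decimal places).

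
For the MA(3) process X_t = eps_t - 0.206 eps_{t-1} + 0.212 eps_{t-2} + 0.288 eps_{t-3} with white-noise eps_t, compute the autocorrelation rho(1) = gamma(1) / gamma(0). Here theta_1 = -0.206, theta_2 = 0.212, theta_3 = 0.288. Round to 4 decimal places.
\rho(1) = -0.1612

For an MA(q) process with theta_0 = 1, the autocovariance is
  gamma(k) = sigma^2 * sum_{i=0..q-k} theta_i * theta_{i+k},
and rho(k) = gamma(k) / gamma(0). Sigma^2 cancels.
  numerator   = (1)*(-0.206) + (-0.206)*(0.212) + (0.212)*(0.288) = -0.188616.
  denominator = (1)^2 + (-0.206)^2 + (0.212)^2 + (0.288)^2 = 1.170324.
  rho(1) = -0.188616 / 1.170324 = -0.1612.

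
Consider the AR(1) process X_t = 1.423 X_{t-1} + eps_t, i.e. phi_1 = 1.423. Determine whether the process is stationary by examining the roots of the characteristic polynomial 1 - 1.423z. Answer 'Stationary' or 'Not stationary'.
\text{Not stationary}

The AR(p) characteristic polynomial is P(z) = 1 - 1.423z.
Stationarity requires all roots to lie outside the unit circle, i.e. |z| > 1 for every root.
This is linear in z: 1 + (-1.423) z = 0  =>  z = -1/(-1.423) = 0.702741,  |z| = 0.702741.
Moduli of all roots: 0.7027.
All moduli strictly greater than 1? No.
Verdict: Not stationary.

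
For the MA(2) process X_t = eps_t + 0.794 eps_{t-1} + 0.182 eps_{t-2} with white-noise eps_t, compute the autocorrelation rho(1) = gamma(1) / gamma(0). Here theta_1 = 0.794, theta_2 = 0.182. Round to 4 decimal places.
\rho(1) = 0.5642

For an MA(q) process with theta_0 = 1, the autocovariance is
  gamma(k) = sigma^2 * sum_{i=0..q-k} theta_i * theta_{i+k},
and rho(k) = gamma(k) / gamma(0). Sigma^2 cancels.
  numerator   = (1)*(0.794) + (0.794)*(0.182) = 0.938508.
  denominator = (1)^2 + (0.794)^2 + (0.182)^2 = 1.66356.
  rho(1) = 0.938508 / 1.66356 = 0.5642.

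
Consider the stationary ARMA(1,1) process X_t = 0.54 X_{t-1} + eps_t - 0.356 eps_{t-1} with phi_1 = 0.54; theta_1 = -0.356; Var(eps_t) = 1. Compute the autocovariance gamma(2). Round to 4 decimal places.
\gamma(2) = 0.1133

Multiply the model equation by X_{t-k} and take expectations. With theta_0 = psi_0 = 1 and psi_j the MA(infinity) weights, this gives
  gamma(k) - sum_i phi_i gamma(k-i) = c_k,
  c_k = sigma^2 * sum_{j=k..q} theta_j psi_{j-k}   (c_k = 0 for k > q),
using gamma(-m) = gamma(m).
psi-weights needed (psi_j = theta_j + sum_i phi_i psi_{j-i}):
  psi_1 = theta_1 + phi_1 = -0.356 + (0.54) = 0.184
Right-hand sides:
  c_0 = sigma^2 (1 + theta_1 psi_1) = 1 * (1 + (-0.356)(0.184)) = 1 * 0.934496 = 0.934496
  c_1 = sigma^2 theta_1 = 1 * (-0.356) = -0.356
  c_2 = 0
Equations for k = 0 and k = 1 (AR order 1):
  gamma(0) = phi_1 gamma(1) + c_0
  gamma(1) = phi_1 gamma(0) + c_1
Substituting the second into the first: gamma(0) (1 - phi_1^2) = c_0 + phi_1 c_1, so
  gamma(0) = (c_0 + phi_1 c_1) / (1 - phi_1^2) = (0.934496 + (0.54)(-0.356)) / (1 - (0.54)^2) = 0.742256 / 0.7084 = 1.047792.
  gamma(1) = phi_1 gamma(0) + c_1 = (0.54)(1.047792) + (-0.356) = 0.209808.
For k = 2 (> q): gamma(2) = phi_1 gamma(1) = (0.54)(0.209808) = 0.113296.
Therefore gamma(2) = 0.1133 (to 4 decimal places).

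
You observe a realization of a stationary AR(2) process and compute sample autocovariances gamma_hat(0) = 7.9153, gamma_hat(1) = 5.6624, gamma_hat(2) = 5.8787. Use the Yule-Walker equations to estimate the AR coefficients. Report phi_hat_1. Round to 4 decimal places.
\hat\phi_{1} = 0.3770

The Yule-Walker equations for an AR(p) process read, in matrix form,
  Gamma_p phi = r_p,   with   (Gamma_p)_{ij} = gamma(|i - j|),
                       (r_p)_i = gamma(i),   i,j = 1..p.
Substitute the sample gammas (Toeplitz matrix and right-hand side of size 2):
  Gamma_p = [[7.9153, 5.6624], [5.6624, 7.9153]]
  r_p     = [5.6624, 5.8787]
Written out:
  7.9153 phi_1 + 5.6624 phi_2 = 5.6624
  5.6624 phi_1 + 7.9153 phi_2 = 5.8787
Solve by Cramer's rule:
  det = gamma(0)^2 - gamma(1)^2 = (7.9153)^2 - (5.6624)^2 = 62.65197409 - 32.06277376 = 30.58920033
  phi_hat_1 = [gamma(1) gamma(0) - gamma(1) gamma(2)] / det = [(5.6624)(7.9153) - (5.6624)(5.8787)] / 30.58920033 = 11.53204384 / 30.58920033 = 0.377
  phi_hat_2 = [gamma(0) gamma(2) - gamma(1)^2] / det = [(7.9153)(5.8787) - (5.6624)^2] / 30.58920033 = 14.46890035 / 30.58920033 = 0.473
So phi_hat = [0.3770, 0.4730].
Therefore phi_hat_1 = 0.3770.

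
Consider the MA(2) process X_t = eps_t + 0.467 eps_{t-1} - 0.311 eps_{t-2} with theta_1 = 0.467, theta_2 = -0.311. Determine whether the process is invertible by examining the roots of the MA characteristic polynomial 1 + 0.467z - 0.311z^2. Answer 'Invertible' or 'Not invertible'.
\text{Invertible}

The MA(q) characteristic polynomial is P(z) = 1 + 0.467z - 0.311z^2.
Invertibility requires all roots to lie outside the unit circle, i.e. |z| > 1 for every root.
Set 1 + (0.467) z + (-0.311) z^2 = 0, i.e. a z^2 + b z + c = 0 with a = -0.311, b = 0.467, c = 1.
Discriminant D = b^2 - 4ac = (0.467)^2 - 4*(-0.311)*1 = 0.218089 - (-1.244) = 1.462089.
D >= 0, so the roots are real: z = (-b +/- sqrt(D)) / (2a) = (-0.467 +/- 1.209169) / (-0.622).
  z_1 = (-0.467 + 1.209169) / (-0.622) = -1.1932,   |z_1| = 1.1932.
  z_2 = (-0.467 - 1.209169) / (-0.622) = 2.6948,   |z_2| = 2.6948.
Moduli of all roots: 1.1932, 2.6948.
All moduli strictly greater than 1? Yes.
Verdict: Invertible.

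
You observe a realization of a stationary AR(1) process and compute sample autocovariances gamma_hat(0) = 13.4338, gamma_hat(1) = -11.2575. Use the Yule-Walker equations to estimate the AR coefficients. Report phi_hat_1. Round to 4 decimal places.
\hat\phi_{1} = -0.8380

The Yule-Walker equations for an AR(p) process read, in matrix form,
  Gamma_p phi = r_p,   with   (Gamma_p)_{ij} = gamma(|i - j|),
                       (r_p)_i = gamma(i),   i,j = 1..p.
Substitute the sample gammas (Toeplitz matrix and right-hand side of size 1):
  Gamma_p = [[13.4338]]
  r_p     = [-11.2575]
With p = 1 this is the single equation gamma(0) phi_1 = gamma(1):
  phi_hat_1 = gamma(1) / gamma(0) = -11.2575 / 13.4338 = -0.8380.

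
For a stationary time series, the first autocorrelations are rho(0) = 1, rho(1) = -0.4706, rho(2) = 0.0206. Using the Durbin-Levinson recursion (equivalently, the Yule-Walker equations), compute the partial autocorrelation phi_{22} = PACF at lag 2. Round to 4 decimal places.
\phi_{22} = -0.2580

The PACF at lag k is phi_{kk}, the last component of the solution
to the Yule-Walker system G_k phi = r_k where
  (G_k)_{ij} = rho(|i - j|), (r_k)_i = rho(i), i,j = 1..k.
Equivalently, Durbin-Levinson gives phi_{kk} iteratively:
  phi_{11} = rho(1)
  phi_{kk} = [rho(k) - sum_{j=1..k-1} phi_{k-1,j} rho(k-j)]
            / [1 - sum_{j=1..k-1} phi_{k-1,j} rho(j)],
  phi_{k,j} = phi_{k-1,j} - phi_{kk} phi_{k-1,k-j},  j = 1..k-1.
Step k = 1:
  phi_11 = rho(1) = -0.4706.
Step k = 2:
  phi_22 = [rho(2) - phi_11 rho(1)] / [1 - phi_11 rho(1)] = [0.0206 - (-0.4706)(-0.4706)] / [1 - (-0.4706)(-0.4706)]
         = -0.20086436 / 0.77853564 = -0.258.
Therefore phi_{22} = -0.2580.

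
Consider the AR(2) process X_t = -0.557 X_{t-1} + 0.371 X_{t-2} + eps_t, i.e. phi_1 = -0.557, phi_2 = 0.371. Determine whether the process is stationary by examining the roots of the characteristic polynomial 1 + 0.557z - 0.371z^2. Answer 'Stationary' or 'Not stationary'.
\text{Stationary}

The AR(p) characteristic polynomial is P(z) = 1 + 0.557z - 0.371z^2.
Stationarity requires all roots to lie outside the unit circle, i.e. |z| > 1 for every root.
Set 1 + (0.557) z + (-0.371) z^2 = 0, i.e. a z^2 + b z + c = 0 with a = -0.371, b = 0.557, c = 1.
Discriminant D = b^2 - 4ac = (0.557)^2 - 4*(-0.371)*1 = 0.310249 - (-1.484) = 1.794249.
D >= 0, so the roots are real: z = (-b +/- sqrt(D)) / (2a) = (-0.557 +/- 1.339496) / (-0.742).
  z_1 = (-0.557 + 1.339496) / (-0.742) = -1.0546,   |z_1| = 1.0546.
  z_2 = (-0.557 - 1.339496) / (-0.742) = 2.5559,   |z_2| = 2.5559.
Moduli of all roots: 1.0546, 2.5559.
All moduli strictly greater than 1? Yes.
Verdict: Stationary.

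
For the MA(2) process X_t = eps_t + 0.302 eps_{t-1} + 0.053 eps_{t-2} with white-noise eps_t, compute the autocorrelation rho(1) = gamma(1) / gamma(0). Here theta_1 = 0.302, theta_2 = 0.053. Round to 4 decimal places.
\rho(1) = 0.2907

For an MA(q) process with theta_0 = 1, the autocovariance is
  gamma(k) = sigma^2 * sum_{i=0..q-k} theta_i * theta_{i+k},
and rho(k) = gamma(k) / gamma(0). Sigma^2 cancels.
  numerator   = (1)*(0.302) + (0.302)*(0.053) = 0.318006.
  denominator = (1)^2 + (0.302)^2 + (0.053)^2 = 1.094013.
  rho(1) = 0.318006 / 1.094013 = 0.2907.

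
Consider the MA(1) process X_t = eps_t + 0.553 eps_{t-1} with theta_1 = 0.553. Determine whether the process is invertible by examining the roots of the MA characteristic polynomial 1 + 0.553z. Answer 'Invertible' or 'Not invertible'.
\text{Invertible}

The MA(q) characteristic polynomial is P(z) = 1 + 0.553z.
Invertibility requires all roots to lie outside the unit circle, i.e. |z| > 1 for every root.
This is linear in z: 1 + (0.553) z = 0  =>  z = -1/(0.553) = -1.808318,  |z| = 1.808318.
Moduli of all roots: 1.8083.
All moduli strictly greater than 1? Yes.
Verdict: Invertible.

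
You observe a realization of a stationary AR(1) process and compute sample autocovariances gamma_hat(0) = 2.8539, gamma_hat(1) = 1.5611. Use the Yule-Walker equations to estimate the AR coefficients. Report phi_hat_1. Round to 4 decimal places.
\hat\phi_{1} = 0.5470

The Yule-Walker equations for an AR(p) process read, in matrix form,
  Gamma_p phi = r_p,   with   (Gamma_p)_{ij} = gamma(|i - j|),
                       (r_p)_i = gamma(i),   i,j = 1..p.
Substitute the sample gammas (Toeplitz matrix and right-hand side of size 1):
  Gamma_p = [[2.8539]]
  r_p     = [1.5611]
With p = 1 this is the single equation gamma(0) phi_1 = gamma(1):
  phi_hat_1 = gamma(1) / gamma(0) = 1.5611 / 2.8539 = 0.5470.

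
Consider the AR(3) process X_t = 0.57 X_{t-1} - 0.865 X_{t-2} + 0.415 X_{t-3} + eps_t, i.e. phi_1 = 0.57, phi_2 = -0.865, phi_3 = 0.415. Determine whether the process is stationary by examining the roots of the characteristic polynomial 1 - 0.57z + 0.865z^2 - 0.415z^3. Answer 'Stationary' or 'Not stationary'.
\text{Stationary}

The AR(p) characteristic polynomial is P(z) = 1 - 0.57z + 0.865z^2 - 0.415z^3.
Stationarity requires all roots to lie outside the unit circle, i.e. |z| > 1 for every root.
Degree 3: look for a simple real root z0 first, then factor out (1 - z/z0) and solve the remaining quadratic.
Testing z0 = 2: P(2) = 1 + (-0.57)(2) + (0.865)(2)^2 + (-0.415)(2)^3
  = 1 + (-1.14) + (3.46) + (-3.32) = 0.  So z_0 = 2 is a root, |z_0| = 2.
Divide out the factor (1 - 0.5 z) = (1 - z/z0) (since 1/z0 = 0.5):
  P(z) = (1 - 0.5 z)(1 + (-0.07) z + (0.83) z^2)
  [check: z-coef -0.07 - (0.5) = -0.57; z^2-coef 0.83 - (0.5)(-0.07) = 0.865; z^3-coef -(0.5)(0.83) = -0.415.]
Remaining roots from the quadratic factor 1 + (-0.07) z + (0.83) z^2:
  Set 1 + (-0.07) z + (0.83) z^2 = 0, i.e. a z^2 + b z + c = 0 with a = 0.83, b = -0.07, c = 1.
  Discriminant D = b^2 - 4ac = (-0.07)^2 - 4*(0.83)*1 = 0.0049 - (3.32) = -3.3151.
  D < 0, so the roots are the complex-conjugate pair z = (-b +/- i sqrt(-D)) / (2a) = 0.0422 +/- 1.0968i.
  For a conjugate pair |z|^2 = z * conj(z) = (product of roots) = c/a = 1/(0.83) = 1.204819, so |z| = sqrt(1.204819) = 1.0976 for both roots.
Moduli of all roots: 2.0000, 1.0976, 1.0976.
All moduli strictly greater than 1? Yes.
Verdict: Stationary.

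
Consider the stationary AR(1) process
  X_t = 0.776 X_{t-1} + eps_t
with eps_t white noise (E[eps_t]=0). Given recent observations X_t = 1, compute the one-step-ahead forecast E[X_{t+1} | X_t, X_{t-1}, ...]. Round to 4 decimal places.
E[X_{t+1} \mid \mathcal F_t] = 0.7760

For an AR(p) model X_t = c + sum_i phi_i X_{t-i} + eps_t, the
one-step-ahead conditional mean is
  E[X_{t+1} | X_t, ...] = c + sum_i phi_i X_{t+1-i}.
Substitute known values:
  E[X_{t+1} | ...] = (0.776) * (1)
                   = 0.7760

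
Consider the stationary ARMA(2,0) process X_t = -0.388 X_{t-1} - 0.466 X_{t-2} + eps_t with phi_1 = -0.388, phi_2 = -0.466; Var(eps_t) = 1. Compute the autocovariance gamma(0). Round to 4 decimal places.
\gamma(0) = 1.3736

Multiply the model equation by X_{t-k} and take expectations. With theta_0 = psi_0 = 1 and psi_j the MA(infinity) weights, this gives
  gamma(k) - sum_i phi_i gamma(k-i) = c_k,
  c_k = sigma^2 * sum_{j=k..q} theta_j psi_{j-k}   (c_k = 0 for k > q),
using gamma(-m) = gamma(m).
Pure AR (q = 0): c_0 = sigma^2 = 1, c_k = 0 for k >= 1.
Equations for k = 0, 1, 2 (AR order 2, c_2 = 0):
  (E0) gamma(0) = phi_1 gamma(1) + phi_2 gamma(2) + c_0
  (E1) gamma(1) = phi_1 gamma(0) + phi_2 gamma(1) + c_1
  (E2) gamma(2) = phi_1 gamma(1) + phi_2 gamma(0)
From (E1): gamma(1) = A gamma(0) + B with
  A = phi_1 / (1 - phi_2) = -0.388 / 1.466 = -0.264666,   B = c_1 / (1 - phi_2) = 0 / 1.466 = 0.
Insert (E2) into (E0): gamma(0) (1 - phi_2^2) = phi_1 (1 + phi_2) gamma(1) + c_0.
  phi_1 (1 + phi_2) = (-0.388)(0.534) = -0.207192,   1 - phi_2^2 = 0.782844.
Replace gamma(1) by A gamma(0) + B and collect gamma(0):
  gamma(0) [0.782844 - (-0.207192)(-0.264666)] = c_0 = 1
  gamma(0) * 0.728007 = 1
  gamma(0) = 1 / 0.728007 = 1.373612.
Therefore gamma(0) = 1.3736 (to 4 decimal places).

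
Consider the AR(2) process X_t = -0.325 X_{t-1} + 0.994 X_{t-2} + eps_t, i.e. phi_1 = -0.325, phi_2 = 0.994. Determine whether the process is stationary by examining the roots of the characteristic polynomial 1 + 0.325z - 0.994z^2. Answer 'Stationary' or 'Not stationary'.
\text{Not stationary}

The AR(p) characteristic polynomial is P(z) = 1 + 0.325z - 0.994z^2.
Stationarity requires all roots to lie outside the unit circle, i.e. |z| > 1 for every root.
Set 1 + (0.325) z + (-0.994) z^2 = 0, i.e. a z^2 + b z + c = 0 with a = -0.994, b = 0.325, c = 1.
Discriminant D = b^2 - 4ac = (0.325)^2 - 4*(-0.994)*1 = 0.105625 - (-3.976) = 4.081625.
D >= 0, so the roots are real: z = (-b +/- sqrt(D)) / (2a) = (-0.325 +/- 2.020303) / (-1.988).
  z_1 = (-0.325 + 2.020303) / (-1.988) = -0.8528,   |z_1| = 0.8528.
  z_2 = (-0.325 - 2.020303) / (-1.988) = 1.1797,   |z_2| = 1.1797.
Moduli of all roots: 0.8528, 1.1797.
All moduli strictly greater than 1? No.
Verdict: Not stationary.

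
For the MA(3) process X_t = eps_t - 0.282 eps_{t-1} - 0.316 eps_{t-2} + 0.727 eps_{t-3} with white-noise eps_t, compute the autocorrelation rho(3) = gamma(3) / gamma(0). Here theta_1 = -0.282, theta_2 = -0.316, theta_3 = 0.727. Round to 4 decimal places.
\rho(3) = 0.4257

For an MA(q) process with theta_0 = 1, the autocovariance is
  gamma(k) = sigma^2 * sum_{i=0..q-k} theta_i * theta_{i+k},
and rho(k) = gamma(k) / gamma(0). Sigma^2 cancels.
  numerator   = (1)*(0.727) = 0.727.
  denominator = (1)^2 + (-0.282)^2 + (-0.316)^2 + (0.727)^2 = 1.707909.
  rho(3) = 0.727 / 1.707909 = 0.4257.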